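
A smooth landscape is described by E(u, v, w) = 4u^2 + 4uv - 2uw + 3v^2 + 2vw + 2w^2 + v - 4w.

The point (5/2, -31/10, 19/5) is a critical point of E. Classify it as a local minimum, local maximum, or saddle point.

local minimum

The Hessian is constant: H = [[8, 4, -2], [4, 6, 2], [-2, 2, 4]].
Leading principal minors: Δ₁ = 8, Δ₂ = 32, Δ₃ = 40.
All leading minors are positive, so H is positive definite: a local minimum.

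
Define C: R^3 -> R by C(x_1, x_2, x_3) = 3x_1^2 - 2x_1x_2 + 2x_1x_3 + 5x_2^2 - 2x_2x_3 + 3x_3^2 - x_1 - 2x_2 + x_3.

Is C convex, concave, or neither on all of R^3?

C is quadratic, so its Hessian is the constant matrix H = [[6, -2, 2], [-2, 10, -2], [2, -2, 6]].
Leading principal minors: 6, 56, 288.
All positive ⇒ H ≻ 0 ⇒ convex.

convex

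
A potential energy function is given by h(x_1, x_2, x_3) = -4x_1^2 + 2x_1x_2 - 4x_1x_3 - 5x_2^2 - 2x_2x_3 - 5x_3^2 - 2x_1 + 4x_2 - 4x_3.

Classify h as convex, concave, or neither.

h is quadratic, so its Hessian is the constant matrix H = [[-8, 2, -4], [2, -10, -2], [-4, -2, -10]].
Leading principal minors: -8, 76, -536.
Signs alternate −, +, − ⇒ H ≺ 0 ⇒ concave.

concave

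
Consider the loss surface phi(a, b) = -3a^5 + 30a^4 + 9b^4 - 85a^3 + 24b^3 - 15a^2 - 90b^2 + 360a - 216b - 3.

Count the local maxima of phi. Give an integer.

2

phi separates as a function of a plus a function of b, so ∇phi=0 decouples.
∂phi/∂a = -15(a - 4)(a - 3)(a - 2)(a + 1) = 0 at a ∈ {-1, 2, 3, 4}; ∂phi/∂b = 36(b - 2)(b + 1)(b + 3) = 0 at b ∈ {-3, -1, 2}.
The Hessian is diagonal: diag(phi_aa, phi_bb). Second derivatives: phi_aa(-1)=900, phi_aa(2)=-90, phi_aa(3)=60, phi_aa(4)=-150; phi_bb(-3)=360, phi_bb(-1)=-216, phi_bb(2)=540.
Local maxima occur where both diagonal entries negative: (2, -1), (4, -1). Count: 2.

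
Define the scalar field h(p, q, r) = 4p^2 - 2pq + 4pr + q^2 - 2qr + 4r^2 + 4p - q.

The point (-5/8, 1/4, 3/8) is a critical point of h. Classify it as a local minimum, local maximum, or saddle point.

The Hessian is constant: H = [[8, -2, 4], [-2, 2, -2], [4, -2, 8]].
Leading principal minors: Δ₁ = 8, Δ₂ = 12, Δ₃ = 64.
All leading minors are positive, so H is positive definite: a local minimum.

local minimum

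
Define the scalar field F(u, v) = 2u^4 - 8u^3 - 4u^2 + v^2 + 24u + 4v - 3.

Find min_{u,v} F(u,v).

F(u,v) separates as P(u) + Q(v) − 3, so its minimum is min P + min Q − 3.
P'(u) = 8(u - 3)(u - 1)(u + 1) vanishes at u ∈ {-1, 1, 3}; Q'(v) = 2v + 4 vanishes at v ∈ {-2}.
Local minima of P (where P''>0): P(-1)=-18, P(3)=-18. Local minima of Q: Q(-2)=-4.
So the global minimum of F is P(-1) + Q(-2) − 3 = -18 − 4 − 3 = -25, attained at (-1, -2).

-25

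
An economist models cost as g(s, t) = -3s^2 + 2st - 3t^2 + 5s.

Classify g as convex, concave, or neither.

concave

g is quadratic, so its Hessian is the constant matrix H = [[-6, 2], [2, -6]].
det(H) = 32, tr(H) = -12.
det(H) > 0 and tr(H) < 0, so H is negative definite everywhere: concave.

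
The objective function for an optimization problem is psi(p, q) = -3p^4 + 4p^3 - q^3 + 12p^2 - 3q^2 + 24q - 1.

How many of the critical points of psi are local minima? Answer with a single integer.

psi separates as a function of p plus a function of q, so ∇psi=0 decouples.
∂psi/∂p = -12p(p - 2)(p + 1) = 0 at p ∈ {-1, 0, 2}; ∂psi/∂q = -3(q - 2)(q + 4) = 0 at q ∈ {-4, 2}.
The Hessian is diagonal: diag(psi_pp, psi_qq). Second derivatives: psi_pp(-1)=-36, psi_pp(0)=24, psi_pp(2)=-72; psi_qq(-4)=18, psi_qq(2)=-18.
Local minima occur where both diagonal entries positive: (0, -4). Count: 1.

1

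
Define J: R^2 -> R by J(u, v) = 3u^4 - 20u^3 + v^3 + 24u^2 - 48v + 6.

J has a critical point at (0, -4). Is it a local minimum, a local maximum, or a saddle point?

The mixed partial ∂²J/∂u∂v is 0, so the Hessian at any point is diag(J_uu, J_vv) = diag(12(3u^2 - 10u + 4), 6v).
At (0, -4): H = diag(48, -24).
The eigenvalues have opposite signs, so H is indefinite: a saddle point.

saddle point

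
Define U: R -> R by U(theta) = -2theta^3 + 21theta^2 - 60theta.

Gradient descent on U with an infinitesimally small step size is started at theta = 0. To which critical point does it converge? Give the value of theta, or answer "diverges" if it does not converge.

U'(theta) = -6(theta - 5)(theta - 2), so U'(0) = -60.
Gradient descent moves in the -U' direction, i.e. theta is increasing.
The nearest critical point in that direction is theta = 2, where U'' = 18 > 0 (a local minimum). The iterate converges there.

2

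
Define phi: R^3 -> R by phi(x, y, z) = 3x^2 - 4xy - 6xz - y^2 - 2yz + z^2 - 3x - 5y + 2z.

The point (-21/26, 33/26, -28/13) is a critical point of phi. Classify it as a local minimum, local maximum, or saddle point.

The Hessian is constant: H = [[6, -4, -6], [-4, -2, -2], [-6, -2, 2]].
Leading principal minors: Δ₁ = 6, Δ₂ = -28, Δ₃ = -104.
The minors fit neither the all-positive nor the alternating-sign pattern, so H is indefinite: a saddle point.

saddle point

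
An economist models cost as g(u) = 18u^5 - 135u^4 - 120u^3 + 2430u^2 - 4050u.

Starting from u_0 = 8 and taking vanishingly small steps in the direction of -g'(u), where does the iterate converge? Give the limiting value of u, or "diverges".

g'(u) = 90(u - 5)(u - 3)(u - 1)(u + 3), so g'(8) = 103950.
Gradient descent moves in the -g' direction, i.e. u is decreasing.
The nearest critical point in that direction is u = 5, where g'' = 5760 > 0 (a local minimum). The iterate converges there.

5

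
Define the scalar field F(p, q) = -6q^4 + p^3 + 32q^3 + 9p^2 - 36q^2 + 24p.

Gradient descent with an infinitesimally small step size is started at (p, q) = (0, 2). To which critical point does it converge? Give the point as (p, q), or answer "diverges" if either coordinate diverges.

(-2, 1)

F is separable, so gradient descent decouples: p follows -∂F/∂p, q follows -∂F/∂q.
∂F/∂p = 3(p + 2)(p + 4); at p=0 this is 24, so p decreases.
∂F/∂q = -24q(q - 3)(q - 1); at q=2 this is 48, so q decreases.
p converges to its nearest critical value -2 (a local min of the p-part); q converges to 1. The iterate converges to (-2, 1).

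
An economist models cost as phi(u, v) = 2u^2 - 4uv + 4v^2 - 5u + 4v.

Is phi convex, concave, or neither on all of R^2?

phi is quadratic, so its Hessian is the constant matrix H = [[4, -4], [-4, 8]].
det(H) = 16, tr(H) = 12.
det(H) > 0 and tr(H) > 0, so H is positive definite everywhere: convex.

convex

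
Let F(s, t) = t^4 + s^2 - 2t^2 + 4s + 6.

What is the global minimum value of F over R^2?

F(s,t) separates as P(s) + Q(t) + 6, so its minimum is min P + min Q + 6.
P'(s) = 2s + 4 vanishes at s ∈ {-2}; Q'(t) = 4t(t - 1)(t + 1) vanishes at t ∈ {-1, 0, 1}.
Local minima of P (where P''>0): P(-2)=-4. Local minima of Q: Q(-1)=-1, Q(1)=-1.
So the global minimum of F is P(-2) + Q(-1) + 6 = -4 − 1 + 6 = 1, attained at (-2, -1).

1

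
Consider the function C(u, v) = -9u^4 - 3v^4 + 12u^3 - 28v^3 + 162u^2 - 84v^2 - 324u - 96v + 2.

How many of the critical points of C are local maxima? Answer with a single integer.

4

C separates as a function of u plus a function of v, so ∇C=0 decouples.
∂C/∂u = -36(u - 3)(u - 1)(u + 3) = 0 at u ∈ {-3, 1, 3}; ∂C/∂v = -12(v + 1)(v + 2)(v + 4) = 0 at v ∈ {-4, -2, -1}.
The Hessian is diagonal: diag(C_uu, C_vv). Second derivatives: C_uu(-3)=-864, C_uu(1)=288, C_uu(3)=-432; C_vv(-4)=-72, C_vv(-2)=24, C_vv(-1)=-36.
Local maxima occur where both diagonal entries negative: (-3, -4), (-3, -1), (3, -4), (3, -1). Count: 4.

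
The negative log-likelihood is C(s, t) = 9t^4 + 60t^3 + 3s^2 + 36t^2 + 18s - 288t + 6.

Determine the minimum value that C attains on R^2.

C(s,t) separates as P(s) + Q(t) + 6, so its minimum is min P + min Q + 6.
P'(s) = 6s + 18 vanishes at s ∈ {-3}; Q'(t) = 36(t - 1)(t + 2)(t + 4) vanishes at t ∈ {-4, -2, 1}.
Local minima of P (where P''>0): P(-3)=-27. Local minima of Q: Q(-4)=192, Q(1)=-183.
So the global minimum of C is P(-3) + Q(1) + 6 = -27 − 183 + 6 = -204, attained at (-3, 1).

-204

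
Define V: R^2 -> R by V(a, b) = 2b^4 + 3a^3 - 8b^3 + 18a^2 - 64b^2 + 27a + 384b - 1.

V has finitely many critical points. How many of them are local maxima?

V separates as a function of a plus a function of b, so ∇V=0 decouples.
∂V/∂a = 9(a + 1)(a + 3) = 0 at a ∈ {-3, -1}; ∂V/∂b = 8(b - 4)(b - 3)(b + 4) = 0 at b ∈ {-4, 3, 4}.
The Hessian is diagonal: diag(V_aa, V_bb). Second derivatives: V_aa(-3)=-18, V_aa(-1)=18; V_bb(-4)=448, V_bb(3)=-56, V_bb(4)=64.
Local maxima occur where both diagonal entries negative: (-3, 3). Count: 1.

1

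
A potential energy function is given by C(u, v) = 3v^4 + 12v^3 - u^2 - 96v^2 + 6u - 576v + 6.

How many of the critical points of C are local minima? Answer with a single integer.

0

C separates as a function of u plus a function of v, so ∇C=0 decouples.
∂C/∂u = -2(u - 3) = 0 at u ∈ {3}; ∂C/∂v = 12(v - 4)(v + 3)(v + 4) = 0 at v ∈ {-4, -3, 4}.
The Hessian is diagonal: diag(C_uu, C_vv). Second derivatives: C_uu(3)=-2; C_vv(-4)=96, C_vv(-3)=-84, C_vv(4)=672.
Local minima occur where both diagonal entries positive: none. Count: 0.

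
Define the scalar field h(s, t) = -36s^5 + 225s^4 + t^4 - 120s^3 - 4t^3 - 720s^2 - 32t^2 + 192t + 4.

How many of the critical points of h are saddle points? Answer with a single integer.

h separates as a function of s plus a function of t, so ∇h=0 decouples.
∂h/∂s = -180s(s - 4)(s - 2)(s + 1) = 0 at s ∈ {-1, 0, 2, 4}; ∂h/∂t = 4(t - 4)(t - 3)(t + 4) = 0 at t ∈ {-4, 3, 4}.
The Hessian is diagonal: diag(h_ss, h_tt). Second derivatives: h_ss(-1)=2700, h_ss(0)=-1440, h_ss(2)=2160, h_ss(4)=-7200; h_tt(-4)=224, h_tt(3)=-28, h_tt(4)=32.
Saddle points occur where the two diagonal entries have opposite signs: (-1, 3), (0, -4), (0, 4), (2, 3), (4, -4), (4, 4). Count: 6.

6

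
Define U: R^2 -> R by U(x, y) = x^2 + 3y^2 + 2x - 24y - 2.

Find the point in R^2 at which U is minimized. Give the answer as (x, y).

U(x,y) separates as P(x) + Q(y) − 2, so its minimum is min P + min Q − 2.
P'(x) = 2x + 2 vanishes at x ∈ {-1}; Q'(y) = 6y - 24 vanishes at y ∈ {4}.
Local minima of P (where P''>0): P(-1)=-1. Local minima of Q: Q(4)=-48.
So the global minimum of U is P(-1) + Q(4) − 2 = -1 − 48 − 2 = -51, attained at (-1, 4).

(-1, 4)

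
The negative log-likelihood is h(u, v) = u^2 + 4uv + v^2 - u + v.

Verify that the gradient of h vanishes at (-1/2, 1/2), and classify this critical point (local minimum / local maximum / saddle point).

∇h = (2u + 4v - 1, 4u + 2v + 1); substituting (-1/2, 1/2) gives ∇h = (0, 0), so (-1/2, 1/2) is indeed a critical point.
The Hessian of h is constant: H = [[2, 4], [4, 2]].
det(H) = 2·2 − 4² = -12.
Since det(H) < 0, H is indefinite and the critical point is a saddle point.

saddle point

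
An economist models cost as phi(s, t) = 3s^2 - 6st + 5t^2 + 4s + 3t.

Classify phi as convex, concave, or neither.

convex

phi is quadratic, so its Hessian is the constant matrix H = [[6, -6], [-6, 10]].
det(H) = 24, tr(H) = 16.
det(H) > 0 and tr(H) > 0, so H is positive definite everywhere: convex.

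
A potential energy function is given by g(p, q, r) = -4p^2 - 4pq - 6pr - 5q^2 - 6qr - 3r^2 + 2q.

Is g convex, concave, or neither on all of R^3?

g is quadratic, so its Hessian is the constant matrix H = [[-8, -4, -6], [-4, -10, -6], [-6, -6, -6]].
Leading principal minors: -8, 64, -24.
Signs alternate −, +, − ⇒ H ≺ 0 ⇒ concave.

concave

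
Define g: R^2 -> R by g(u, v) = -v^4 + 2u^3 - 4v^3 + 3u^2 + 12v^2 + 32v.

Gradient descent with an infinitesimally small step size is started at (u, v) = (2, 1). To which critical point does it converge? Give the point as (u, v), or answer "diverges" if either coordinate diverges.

g is separable, so gradient descent decouples: u follows -∂g/∂u, v follows -∂g/∂v.
∂g/∂u = 6u(u + 1); at u=2 this is 36, so u decreases.
∂g/∂v = -4(v - 2)(v + 1)(v + 4); at v=1 this is 40, so v decreases.
u converges to its nearest critical value 0 (a local min of the u-part); v converges to -1. The iterate converges to (0, -1).

(0, -1)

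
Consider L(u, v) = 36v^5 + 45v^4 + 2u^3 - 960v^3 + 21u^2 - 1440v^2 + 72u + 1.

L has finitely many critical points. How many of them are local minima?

2

L separates as a function of u plus a function of v, so ∇L=0 decouples.
∂L/∂u = 6(u + 3)(u + 4) = 0 at u ∈ {-4, -3}; ∂L/∂v = 180v(v - 4)(v + 1)(v + 4) = 0 at v ∈ {-4, -1, 0, 4}.
The Hessian is diagonal: diag(L_uu, L_vv). Second derivatives: L_uu(-4)=-6, L_uu(-3)=6; L_vv(-4)=-17280, L_vv(-1)=2700, L_vv(0)=-2880, L_vv(4)=28800.
Local minima occur where both diagonal entries positive: (-3, -1), (-3, 4). Count: 2.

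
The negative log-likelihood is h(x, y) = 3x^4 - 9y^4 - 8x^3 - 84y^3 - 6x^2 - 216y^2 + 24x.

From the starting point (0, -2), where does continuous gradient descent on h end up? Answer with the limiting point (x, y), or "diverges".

(-1, -3)

h is separable, so gradient descent decouples: x follows -∂h/∂x, y follows -∂h/∂y.
∂h/∂x = 12(x - 2)(x - 1)(x + 1); at x=0 this is 24, so x decreases.
∂h/∂y = -36y(y + 3)(y + 4); at y=-2 this is 144, so y decreases.
x converges to its nearest critical value -1 (a local min of the x-part); y converges to -3. The iterate converges to (-1, -3).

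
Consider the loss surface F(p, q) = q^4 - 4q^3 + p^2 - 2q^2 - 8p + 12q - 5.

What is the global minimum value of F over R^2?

-30

F(p,q) separates as A(p) + B(q) − 5, so its minimum is min A + min B − 5.
A'(p) = 2p - 8 vanishes at p ∈ {4}; B'(q) = 4(q - 3)(q - 1)(q + 1) vanishes at q ∈ {-1, 1, 3}.
Local minima of A (where A''>0): A(4)=-16. Local minima of B: B(-1)=-9, B(3)=-9.
So the global minimum of F is A(4) + B(-1) − 5 = -16 − 9 − 5 = -30, attained at (4, -1).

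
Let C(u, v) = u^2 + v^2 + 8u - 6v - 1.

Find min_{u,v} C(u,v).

-26

C(u,v) separates as P(u) + Q(v) − 1, so its minimum is min P + min Q − 1.
P'(u) = 2u + 8 vanishes at u ∈ {-4}; Q'(v) = 2v - 6 vanishes at v ∈ {3}.
Local minima of P (where P''>0): P(-4)=-16. Local minima of Q: Q(3)=-9.
So the global minimum of C is P(-4) + Q(3) − 1 = -16 − 9 − 1 = -26, attained at (-4, 3).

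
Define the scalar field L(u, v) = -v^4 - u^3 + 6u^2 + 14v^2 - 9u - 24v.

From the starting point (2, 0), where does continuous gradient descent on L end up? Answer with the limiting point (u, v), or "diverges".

L is separable, so gradient descent decouples: u follows -∂L/∂u, v follows -∂L/∂v.
∂L/∂u = -3(u - 3)(u - 1); at u=2 this is 3, so u decreases.
∂L/∂v = -4(v - 2)(v - 1)(v + 3); at v=0 this is -24, so v increases.
u converges to its nearest critical value 1 (a local min of the u-part); v converges to 1. The iterate converges to (1, 1).

(1, 1)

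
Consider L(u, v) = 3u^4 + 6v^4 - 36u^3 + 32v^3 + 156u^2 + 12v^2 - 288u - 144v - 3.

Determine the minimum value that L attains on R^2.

L(u,v) separates as P(u) + Q(v) − 3, so its minimum is min P + min Q − 3.
P'(u) = 12(u - 4)(u - 3)(u - 2) vanishes at u ∈ {2, 3, 4}; Q'(v) = 24(v - 1)(v + 2)(v + 3) vanishes at v ∈ {-3, -2, 1}.
Local minima of P (where P''>0): P(2)=-192, P(4)=-192. Local minima of Q: Q(-3)=162, Q(1)=-94.
So the global minimum of L is P(2) + Q(1) − 3 = -192 − 94 − 3 = -289, attained at (2, 1).

-289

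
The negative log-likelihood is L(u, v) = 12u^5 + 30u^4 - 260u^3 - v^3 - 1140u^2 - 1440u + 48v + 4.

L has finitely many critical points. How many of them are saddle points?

L separates as a function of u plus a function of v, so ∇L=0 decouples.
∂L/∂u = 60(u - 4)(u + 1)(u + 2)(u + 3) = 0 at u ∈ {-3, -2, -1, 4}; ∂L/∂v = -3(v - 4)(v + 4) = 0 at v ∈ {-4, 4}.
The Hessian is diagonal: diag(L_uu, L_vv). Second derivatives: L_uu(-3)=-840, L_uu(-2)=360, L_uu(-1)=-600, L_uu(4)=12600; L_vv(-4)=24, L_vv(4)=-24.
Saddle points occur where the two diagonal entries have opposite signs: (-3, -4), (-2, 4), (-1, -4), (4, 4). Count: 4.

4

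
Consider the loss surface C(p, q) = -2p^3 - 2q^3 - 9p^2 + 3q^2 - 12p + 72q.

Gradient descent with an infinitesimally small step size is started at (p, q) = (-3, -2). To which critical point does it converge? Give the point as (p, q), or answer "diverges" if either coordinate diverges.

C is separable, so gradient descent decouples: p follows -∂C/∂p, q follows -∂C/∂q.
∂C/∂p = -6(p + 1)(p + 2); at p=-3 this is -12, so p increases.
∂C/∂q = -6(q - 4)(q + 3); at q=-2 this is 36, so q decreases.
p converges to its nearest critical value -2 (a local min of the p-part); q converges to -3. The iterate converges to (-2, -3).

(-2, -3)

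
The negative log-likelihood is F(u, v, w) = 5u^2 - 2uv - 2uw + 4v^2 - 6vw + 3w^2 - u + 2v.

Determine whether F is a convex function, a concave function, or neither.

convex

F is quadratic, so its Hessian is the constant matrix H = [[10, -2, -2], [-2, 8, -6], [-2, -6, 6]].
Leading principal minors: 10, 76, 16.
All positive ⇒ H ≻ 0 ⇒ convex.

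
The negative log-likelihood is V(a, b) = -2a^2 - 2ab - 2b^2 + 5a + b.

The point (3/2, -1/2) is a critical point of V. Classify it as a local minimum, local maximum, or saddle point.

local maximum

The Hessian of V is constant: H = [[-4, -2], [-2, -4]].
det(H) = (-4)·(-4) − (-2)² = 12.
det(H) > 0 and tr(H) = -8 < 0, so H is negative definite and the point is a local maximum.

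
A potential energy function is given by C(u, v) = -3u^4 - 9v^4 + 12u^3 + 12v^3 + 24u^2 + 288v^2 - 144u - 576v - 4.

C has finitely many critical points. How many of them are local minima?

1

C separates as a function of u plus a function of v, so ∇C=0 decouples.
∂C/∂u = -12(u - 3)(u - 2)(u + 2) = 0 at u ∈ {-2, 2, 3}; ∂C/∂v = -36(v - 4)(v - 1)(v + 4) = 0 at v ∈ {-4, 1, 4}.
The Hessian is diagonal: diag(C_uu, C_vv). Second derivatives: C_uu(-2)=-240, C_uu(2)=48, C_uu(3)=-60; C_vv(-4)=-1440, C_vv(1)=540, C_vv(4)=-864.
Local minima occur where both diagonal entries positive: (2, 1). Count: 1.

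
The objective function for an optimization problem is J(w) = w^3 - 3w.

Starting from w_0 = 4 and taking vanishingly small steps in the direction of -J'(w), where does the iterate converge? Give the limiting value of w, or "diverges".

1

J'(w) = 3(w - 1)(w + 1), so J'(4) = 45.
Gradient descent moves in the -J' direction, i.e. w is decreasing.
The nearest critical point in that direction is w = 1, where J'' = 6 > 0 (a local minimum). The iterate converges there.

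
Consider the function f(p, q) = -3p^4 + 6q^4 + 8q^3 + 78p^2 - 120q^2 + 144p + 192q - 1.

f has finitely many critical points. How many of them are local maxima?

2

f separates as a function of p plus a function of q, so ∇f=0 decouples.
∂f/∂p = -12(p - 4)(p + 1)(p + 3) = 0 at p ∈ {-3, -1, 4}; ∂f/∂q = 24(q - 2)(q - 1)(q + 4) = 0 at q ∈ {-4, 1, 2}.
The Hessian is diagonal: diag(f_pp, f_qq). Second derivatives: f_pp(-3)=-168, f_pp(-1)=120, f_pp(4)=-420; f_qq(-4)=720, f_qq(1)=-120, f_qq(2)=144.
Local maxima occur where both diagonal entries negative: (-3, 1), (4, 1). Count: 2.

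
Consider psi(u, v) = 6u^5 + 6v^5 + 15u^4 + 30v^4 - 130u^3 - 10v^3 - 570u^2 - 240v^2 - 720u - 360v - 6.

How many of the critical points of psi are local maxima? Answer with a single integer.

psi separates as a function of u plus a function of v, so ∇psi=0 decouples.
∂psi/∂u = 30(u - 4)(u + 1)(u + 2)(u + 3) = 0 at u ∈ {-3, -2, -1, 4}; ∂psi/∂v = 30(v - 2)(v + 1)(v + 2)(v + 3) = 0 at v ∈ {-3, -2, -1, 2}.
The Hessian is diagonal: diag(psi_uu, psi_vv). Second derivatives: psi_uu(-3)=-420, psi_uu(-2)=180, psi_uu(-1)=-300, psi_uu(4)=6300; psi_vv(-3)=-300, psi_vv(-2)=120, psi_vv(-1)=-180, psi_vv(2)=1800.
Local maxima occur where both diagonal entries negative: (-3, -3), (-3, -1), (-1, -3), (-1, -1). Count: 4.

4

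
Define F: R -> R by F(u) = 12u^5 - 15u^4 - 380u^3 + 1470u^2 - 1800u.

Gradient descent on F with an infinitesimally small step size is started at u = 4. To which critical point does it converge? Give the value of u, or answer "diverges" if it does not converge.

F'(u) = 60(u - 3)(u - 2)(u - 1)(u + 5), so F'(4) = 3240.
Gradient descent moves in the -F' direction, i.e. u is decreasing.
The nearest critical point in that direction is u = 3, where F'' = 960 > 0 (a local minimum). The iterate converges there.

3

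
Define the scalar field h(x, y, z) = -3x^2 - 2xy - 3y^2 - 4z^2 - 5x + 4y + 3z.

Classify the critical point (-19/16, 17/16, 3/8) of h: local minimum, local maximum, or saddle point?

The Hessian is constant: H = [[-6, -2, 0], [-2, -6, 0], [0, 0, -8]].
Leading principal minors: Δ₁ = -6, Δ₂ = 32, Δ₃ = -256.
The minors alternate sign starting negative (−, +, −), so H is negative definite: a local maximum.

local maximum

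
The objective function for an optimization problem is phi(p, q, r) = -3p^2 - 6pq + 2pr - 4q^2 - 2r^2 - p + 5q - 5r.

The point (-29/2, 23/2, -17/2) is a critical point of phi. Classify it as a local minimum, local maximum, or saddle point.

local maximum

The Hessian is constant: H = [[-6, -6, 2], [-6, -8, 0], [2, 0, -4]].
Leading principal minors: Δ₁ = -6, Δ₂ = 12, Δ₃ = -16.
The minors alternate sign starting negative (−, +, −), so H is negative definite: a local maximum.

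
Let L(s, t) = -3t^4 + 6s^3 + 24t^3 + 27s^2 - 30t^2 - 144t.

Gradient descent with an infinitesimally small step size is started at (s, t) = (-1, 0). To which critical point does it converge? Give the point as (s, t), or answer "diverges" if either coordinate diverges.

L is separable, so gradient descent decouples: s follows -∂L/∂s, t follows -∂L/∂t.
∂L/∂s = 18s(s + 3); at s=-1 this is -36, so s increases.
∂L/∂t = -12(t - 4)(t - 3)(t + 1); at t=0 this is -144, so t increases.
s converges to its nearest critical value 0 (a local min of the s-part); t converges to 3. The iterate converges to (0, 3).

(0, 3)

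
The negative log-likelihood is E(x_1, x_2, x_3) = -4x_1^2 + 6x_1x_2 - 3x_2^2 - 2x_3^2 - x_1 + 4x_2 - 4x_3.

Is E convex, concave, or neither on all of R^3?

E is quadratic, so its Hessian is the constant matrix H = [[-8, 6, 0], [6, -6, 0], [0, 0, -4]].
Leading principal minors: -8, 12, -48.
Signs alternate −, +, − ⇒ H ≺ 0 ⇒ concave.

concave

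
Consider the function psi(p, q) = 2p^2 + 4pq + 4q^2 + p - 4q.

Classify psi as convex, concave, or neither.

psi is quadratic, so its Hessian is the constant matrix H = [[4, 4], [4, 8]].
det(H) = 16, tr(H) = 12.
det(H) > 0 and tr(H) > 0, so H is positive definite everywhere: convex.

convex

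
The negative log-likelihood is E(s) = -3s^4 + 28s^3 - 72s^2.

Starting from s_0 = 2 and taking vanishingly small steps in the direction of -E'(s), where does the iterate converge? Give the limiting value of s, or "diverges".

3

E'(s) = -12s(s - 4)(s - 3), so E'(2) = -48.
Gradient descent moves in the -E' direction, i.e. s is increasing.
The nearest critical point in that direction is s = 3, where E'' = 36 > 0 (a local minimum). The iterate converges there.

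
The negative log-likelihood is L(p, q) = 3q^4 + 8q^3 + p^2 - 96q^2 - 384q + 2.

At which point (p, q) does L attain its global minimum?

(0, 4)

L(p,q) separates as A(p) + B(q) + 2, so its minimum is min A + min B + 2.
A'(p) = 2p vanishes at p ∈ {0}; B'(q) = 12(q - 4)(q + 2)(q + 4) vanishes at q ∈ {-4, -2, 4}.
Local minima of A (where A''>0): A(0)=0. Local minima of B: B(-4)=256, B(4)=-1792.
So the global minimum of L is A(0) + B(4) + 2 = 0 − 1792 + 2 = -1790, attained at (0, 4).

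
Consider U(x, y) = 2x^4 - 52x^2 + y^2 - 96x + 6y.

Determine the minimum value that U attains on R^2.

-713

U(x,y) separates as P(x) + Q(y), so its minimum is min P + min Q.
P'(x) = 8(x - 4)(x + 1)(x + 3) vanishes at x ∈ {-3, -1, 4}; Q'(y) = 2y + 6 vanishes at y ∈ {-3}.
Local minima of P (where P''>0): P(-3)=-18, P(4)=-704. Local minima of Q: Q(-3)=-9.
So the global minimum of U is P(4) + Q(-3) = -704 − 9 = -713, attained at (4, -3).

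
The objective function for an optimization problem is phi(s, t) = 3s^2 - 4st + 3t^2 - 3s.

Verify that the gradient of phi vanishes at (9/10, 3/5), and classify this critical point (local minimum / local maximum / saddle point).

∇phi = (6s - 4t - 3, -4s + 6t); substituting (9/10, 3/5) gives ∇phi = (0, 0), so (9/10, 3/5) is indeed a critical point.
The Hessian of phi is constant: H = [[6, -4], [-4, 6]].
det(H) = 6·6 − (-4)² = 20.
det(H) > 0 and tr(H) = 12 > 0, so H is positive definite and the point is a local minimum.

local minimum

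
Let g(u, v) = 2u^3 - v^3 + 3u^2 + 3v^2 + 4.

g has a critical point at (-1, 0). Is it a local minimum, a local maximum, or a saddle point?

The mixed partial ∂²g/∂u∂v is 0, so the Hessian at any point is diag(g_uu, g_vv) = diag(6(2u + 1), 6(-v + 1)).
At (-1, 0): H = diag(-6, 6).
The eigenvalues have opposite signs, so H is indefinite: a saddle point.

saddle point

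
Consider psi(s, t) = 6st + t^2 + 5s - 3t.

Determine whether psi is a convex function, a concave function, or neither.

psi is quadratic, so its Hessian is the constant matrix H = [[0, 6], [6, 2]].
det(H) = -36, tr(H) = 2.
det(H) < 0, so H is indefinite: neither convex nor concave.

neither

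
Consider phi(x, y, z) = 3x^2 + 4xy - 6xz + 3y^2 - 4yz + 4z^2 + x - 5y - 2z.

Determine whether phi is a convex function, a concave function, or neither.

convex

phi is quadratic, so its Hessian is the constant matrix H = [[6, 4, -6], [4, 6, -4], [-6, -4, 8]].
Leading principal minors: 6, 20, 40.
All positive ⇒ H ≻ 0 ⇒ convex.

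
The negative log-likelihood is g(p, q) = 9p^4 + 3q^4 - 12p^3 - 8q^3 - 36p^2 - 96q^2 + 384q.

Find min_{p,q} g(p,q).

-1888

g(p,q) separates as A(p) + B(q), so its minimum is min A + min B.
A'(p) = 36p(p - 2)(p + 1) vanishes at p ∈ {-1, 0, 2}; B'(q) = 12(q - 4)(q - 2)(q + 4) vanishes at q ∈ {-4, 2, 4}.
Local minima of A (where A''>0): A(-1)=-15, A(2)=-96. Local minima of B: B(-4)=-1792, B(4)=256.
So the global minimum of g is A(2) + B(-4) = -96 − 1792 = -1888, attained at (2, -4).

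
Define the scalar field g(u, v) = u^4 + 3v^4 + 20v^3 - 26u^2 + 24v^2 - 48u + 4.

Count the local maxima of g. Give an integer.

1

g separates as a function of u plus a function of v, so ∇g=0 decouples.
∂g/∂u = 4(u - 4)(u + 1)(u + 3) = 0 at u ∈ {-3, -1, 4}; ∂g/∂v = 12v(v + 1)(v + 4) = 0 at v ∈ {-4, -1, 0}.
The Hessian is diagonal: diag(g_uu, g_vv). Second derivatives: g_uu(-3)=56, g_uu(-1)=-40, g_uu(4)=140; g_vv(-4)=144, g_vv(-1)=-36, g_vv(0)=48.
Local maxima occur where both diagonal entries negative: (-1, -1). Count: 1.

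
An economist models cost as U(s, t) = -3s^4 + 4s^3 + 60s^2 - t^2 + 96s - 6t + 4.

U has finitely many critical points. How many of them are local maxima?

2

U separates as a function of s plus a function of t, so ∇U=0 decouples.
∂U/∂s = -12(s - 4)(s + 1)(s + 2) = 0 at s ∈ {-2, -1, 4}; ∂U/∂t = -2(t + 3) = 0 at t ∈ {-3}.
The Hessian is diagonal: diag(U_ss, U_tt). Second derivatives: U_ss(-2)=-72, U_ss(-1)=60, U_ss(4)=-360; U_tt(-3)=-2.
Local maxima occur where both diagonal entries negative: (-2, -3), (4, -3). Count: 2.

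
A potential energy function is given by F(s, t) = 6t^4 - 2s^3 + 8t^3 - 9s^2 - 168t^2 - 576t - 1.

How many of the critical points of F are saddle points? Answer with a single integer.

3

F separates as a function of s plus a function of t, so ∇F=0 decouples.
∂F/∂s = -6s(s + 3) = 0 at s ∈ {-3, 0}; ∂F/∂t = 24(t - 4)(t + 2)(t + 3) = 0 at t ∈ {-3, -2, 4}.
The Hessian is diagonal: diag(F_ss, F_tt). Second derivatives: F_ss(-3)=18, F_ss(0)=-18; F_tt(-3)=168, F_tt(-2)=-144, F_tt(4)=1008.
Saddle points occur where the two diagonal entries have opposite signs: (-3, -2), (0, -3), (0, 4). Count: 3.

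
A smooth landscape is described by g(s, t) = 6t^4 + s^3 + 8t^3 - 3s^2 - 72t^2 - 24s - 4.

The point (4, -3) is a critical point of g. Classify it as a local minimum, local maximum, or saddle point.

local minimum

The mixed partial ∂²g/∂s∂t is 0, so the Hessian at any point is diag(g_ss, g_tt) = diag(6(s - 1), 24(3t^2 + 2t - 6)).
At (4, -3): H = diag(18, 360).
Both eigenvalues are positive, so H is positive definite: a local minimum.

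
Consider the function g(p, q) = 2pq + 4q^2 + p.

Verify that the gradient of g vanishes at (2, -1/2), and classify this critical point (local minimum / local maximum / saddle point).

∇g = (2q + 1, 2p + 8q); substituting (2, -1/2) gives ∇g = (0, 0), so (2, -1/2) is indeed a critical point.
The Hessian of g is constant: H = [[0, 2], [2, 8]].
det(H) = 0·8 − 2² = -4.
Since det(H) < 0, H is indefinite and the critical point is a saddle point.

saddle point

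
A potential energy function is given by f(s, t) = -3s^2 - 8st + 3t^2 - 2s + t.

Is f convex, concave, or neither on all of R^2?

f is quadratic, so its Hessian is the constant matrix H = [[-6, -8], [-8, 6]].
det(H) = -100, tr(H) = 0.
det(H) < 0, so H is indefinite: neither convex nor concave.

neither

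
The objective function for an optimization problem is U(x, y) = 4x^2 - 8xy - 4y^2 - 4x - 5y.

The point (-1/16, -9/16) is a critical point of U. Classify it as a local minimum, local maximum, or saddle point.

saddle point

The Hessian of U is constant: H = [[8, -8], [-8, -8]].
det(H) = 8·(-8) − (-8)² = -128.
Since det(H) < 0, H is indefinite and the critical point is a saddle point.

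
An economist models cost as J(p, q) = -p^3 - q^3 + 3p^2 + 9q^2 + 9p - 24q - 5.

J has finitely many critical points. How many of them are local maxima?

1

J separates as a function of p plus a function of q, so ∇J=0 decouples.
∂J/∂p = -3(p - 3)(p + 1) = 0 at p ∈ {-1, 3}; ∂J/∂q = -3(q - 4)(q - 2) = 0 at q ∈ {2, 4}.
The Hessian is diagonal: diag(J_pp, J_qq). Second derivatives: J_pp(-1)=12, J_pp(3)=-12; J_qq(2)=6, J_qq(4)=-6.
Local maxima occur where both diagonal entries negative: (3, 4). Count: 1.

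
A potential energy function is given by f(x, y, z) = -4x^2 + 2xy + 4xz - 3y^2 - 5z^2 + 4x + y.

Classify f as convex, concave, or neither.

concave

f is quadratic, so its Hessian is the constant matrix H = [[-8, 2, 4], [2, -6, 0], [4, 0, -10]].
Leading principal minors: -8, 44, -344.
Signs alternate −, +, − ⇒ H ≺ 0 ⇒ concave.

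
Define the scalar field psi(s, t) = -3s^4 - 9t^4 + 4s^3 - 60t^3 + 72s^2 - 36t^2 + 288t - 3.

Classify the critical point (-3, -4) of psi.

The mixed partial ∂²psi/∂s∂t is 0, so the Hessian at any point is diag(psi_ss, psi_tt) = diag(12(-3s^2 + 2s + 12), -36(3t^2 + 10t + 2)).
At (-3, -4): H = diag(-252, -360).
Both eigenvalues are negative, so H is negative definite: a local maximum.

local maximum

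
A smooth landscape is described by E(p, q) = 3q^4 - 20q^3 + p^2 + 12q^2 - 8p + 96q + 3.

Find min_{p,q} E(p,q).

E(p,q) separates as A(p) + B(q) + 3, so its minimum is min A + min B + 3.
A'(p) = 2p - 8 vanishes at p ∈ {4}; B'(q) = 12(q - 4)(q - 2)(q + 1) vanishes at q ∈ {-1, 2, 4}.
Local minima of A (where A''>0): A(4)=-16. Local minima of B: B(-1)=-61, B(4)=64.
So the global minimum of E is A(4) + B(-1) + 3 = -16 − 61 + 3 = -74, attained at (4, -1).

-74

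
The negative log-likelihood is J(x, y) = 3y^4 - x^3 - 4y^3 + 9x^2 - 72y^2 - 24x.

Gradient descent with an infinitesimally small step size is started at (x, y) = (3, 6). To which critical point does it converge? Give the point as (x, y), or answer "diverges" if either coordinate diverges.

J is separable, so gradient descent decouples: x follows -∂J/∂x, y follows -∂J/∂y.
∂J/∂x = -3(x - 4)(x - 2); at x=3 this is 3, so x decreases.
∂J/∂y = 12y(y - 4)(y + 3); at y=6 this is 1296, so y decreases.
x converges to its nearest critical value 2 (a local min of the x-part); y converges to 4. The iterate converges to (2, 4).

(2, 4)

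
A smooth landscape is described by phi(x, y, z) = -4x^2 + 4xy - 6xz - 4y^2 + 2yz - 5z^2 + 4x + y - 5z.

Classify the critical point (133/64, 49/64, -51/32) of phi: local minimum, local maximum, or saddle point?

local maximum

The Hessian is constant: H = [[-8, 4, -6], [4, -8, 2], [-6, 2, -10]].
Leading principal minors: Δ₁ = -8, Δ₂ = 48, Δ₃ = -256.
The minors alternate sign starting negative (−, +, −), so H is negative definite: a local maximum.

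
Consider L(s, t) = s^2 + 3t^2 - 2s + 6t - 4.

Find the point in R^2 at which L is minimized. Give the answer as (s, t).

(1, -1)

L(s,t) separates as P(s) + Q(t) − 4, so its minimum is min P + min Q − 4.
P'(s) = 2s - 2 vanishes at s ∈ {1}; Q'(t) = 6(t + 1) vanishes at t ∈ {-1}.
Local minima of P (where P''>0): P(1)=-1. Local minima of Q: Q(-1)=-3.
So the global minimum of L is P(1) + Q(-1) − 4 = -1 − 3 − 4 = -8, attained at (1, -1).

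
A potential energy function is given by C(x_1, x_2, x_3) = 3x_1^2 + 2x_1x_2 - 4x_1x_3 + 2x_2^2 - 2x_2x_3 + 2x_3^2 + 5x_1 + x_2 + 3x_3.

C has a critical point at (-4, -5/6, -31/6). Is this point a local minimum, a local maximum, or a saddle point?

local minimum

The Hessian is constant: H = [[6, 2, -4], [2, 4, -2], [-4, -2, 4]].
Leading principal minors: Δ₁ = 6, Δ₂ = 20, Δ₃ = 24.
All leading minors are positive, so H is positive definite: a local minimum.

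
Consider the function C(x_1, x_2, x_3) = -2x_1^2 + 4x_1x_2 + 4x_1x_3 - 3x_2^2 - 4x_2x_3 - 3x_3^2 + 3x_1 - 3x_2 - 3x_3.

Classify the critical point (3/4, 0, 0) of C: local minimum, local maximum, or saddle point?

local maximum

The Hessian is constant: H = [[-4, 4, 4], [4, -6, -4], [4, -4, -6]].
Leading principal minors: Δ₁ = -4, Δ₂ = 8, Δ₃ = -16.
The minors alternate sign starting negative (−, +, −), so H is negative definite: a local maximum.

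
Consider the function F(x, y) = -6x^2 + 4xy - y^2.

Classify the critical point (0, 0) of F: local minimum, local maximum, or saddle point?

local maximum

The Hessian of F is constant: H = [[-12, 4], [4, -2]].
det(H) = (-12)·(-2) − 4² = 8.
det(H) > 0 and tr(H) = -14 < 0, so H is negative definite and the point is a local maximum.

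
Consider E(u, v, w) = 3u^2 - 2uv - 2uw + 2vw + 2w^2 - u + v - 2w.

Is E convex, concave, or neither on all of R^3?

neither

E is quadratic, so its Hessian is the constant matrix H = [[6, -2, -2], [-2, 0, 2], [-2, 2, 4]].
Leading principal minors: 6, -4, -24.
Neither pattern holds ⇒ H is indefinite ⇒ neither convex nor concave.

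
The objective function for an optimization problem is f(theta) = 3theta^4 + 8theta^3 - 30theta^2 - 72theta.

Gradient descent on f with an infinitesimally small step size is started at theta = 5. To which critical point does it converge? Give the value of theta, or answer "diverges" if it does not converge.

f'(theta) = 12(theta - 2)(theta + 1)(theta + 3), so f'(5) = 1728.
Gradient descent moves in the -f' direction, i.e. theta is decreasing.
The nearest critical point in that direction is theta = 2, where f'' = 180 > 0 (a local minimum). The iterate converges there.

2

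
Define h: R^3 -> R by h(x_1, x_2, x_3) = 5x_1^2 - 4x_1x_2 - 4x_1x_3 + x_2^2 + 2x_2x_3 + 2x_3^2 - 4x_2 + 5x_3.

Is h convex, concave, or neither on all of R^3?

h is quadratic, so its Hessian is the constant matrix H = [[10, -4, -4], [-4, 2, 2], [-4, 2, 4]].
Leading principal minors: 10, 4, 8.
All positive ⇒ H ≻ 0 ⇒ convex.

convex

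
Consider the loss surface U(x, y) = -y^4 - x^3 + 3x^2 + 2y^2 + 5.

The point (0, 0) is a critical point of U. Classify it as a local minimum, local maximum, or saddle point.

The mixed partial ∂²U/∂x∂y is 0, so the Hessian at any point is diag(U_xx, U_yy) = diag(6(-x + 1), 4(-3y^2 + 1)).
At (0, 0): H = diag(6, 4).
Both eigenvalues are positive, so H is positive definite: a local minimum.

local minimum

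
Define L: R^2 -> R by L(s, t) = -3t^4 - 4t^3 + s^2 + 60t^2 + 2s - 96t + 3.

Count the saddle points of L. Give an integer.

L separates as a function of s plus a function of t, so ∇L=0 decouples.
∂L/∂s = 2(s + 1) = 0 at s ∈ {-1}; ∂L/∂t = -12(t - 2)(t - 1)(t + 4) = 0 at t ∈ {-4, 1, 2}.
The Hessian is diagonal: diag(L_ss, L_tt). Second derivatives: L_ss(-1)=2; L_tt(-4)=-360, L_tt(1)=60, L_tt(2)=-72.
Saddle points occur where the two diagonal entries have opposite signs: (-1, -4), (-1, 2). Count: 2.

2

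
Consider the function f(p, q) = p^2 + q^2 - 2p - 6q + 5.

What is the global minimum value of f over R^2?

-5

f(p,q) separates as A(p) + B(q) + 5, so its minimum is min A + min B + 5.
A'(p) = 2p - 2 vanishes at p ∈ {1}; B'(q) = 2q - 6 vanishes at q ∈ {3}.
Local minima of A (where A''>0): A(1)=-1. Local minima of B: B(3)=-9.
So the global minimum of f is A(1) + B(3) + 5 = -1 − 9 + 5 = -5, attained at (1, 3).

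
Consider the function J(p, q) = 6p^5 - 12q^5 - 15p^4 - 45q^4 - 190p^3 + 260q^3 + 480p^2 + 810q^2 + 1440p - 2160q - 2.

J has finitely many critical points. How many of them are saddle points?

8

J separates as a function of p plus a function of q, so ∇J=0 decouples.
∂J/∂p = 30(p - 4)(p - 3)(p + 1)(p + 4) = 0 at p ∈ {-4, -1, 3, 4}; ∂J/∂q = -60(q - 3)(q - 1)(q + 3)(q + 4) = 0 at q ∈ {-4, -3, 1, 3}.
The Hessian is diagonal: diag(J_pp, J_qq). Second derivatives: J_pp(-4)=-5040, J_pp(-1)=1800, J_pp(3)=-840, J_pp(4)=1200; J_qq(-4)=2100, J_qq(-3)=-1440, J_qq(1)=2400, J_qq(3)=-5040.
Saddle points occur where the two diagonal entries have opposite signs: (-4, -4), (-4, 1), (-1, -3), (-1, 3), (3, -4), (3, 1), (4, -3), (4, 3). Count: 8.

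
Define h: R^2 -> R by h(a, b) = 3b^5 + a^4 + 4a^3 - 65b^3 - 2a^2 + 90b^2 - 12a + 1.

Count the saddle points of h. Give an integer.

6

h separates as a function of a plus a function of b, so ∇h=0 decouples.
∂h/∂a = 4(a - 1)(a + 1)(a + 3) = 0 at a ∈ {-3, -1, 1}; ∂h/∂b = 15b(b - 3)(b - 1)(b + 4) = 0 at b ∈ {-4, 0, 1, 3}.
The Hessian is diagonal: diag(h_aa, h_bb). Second derivatives: h_aa(-3)=32, h_aa(-1)=-16, h_aa(1)=32; h_bb(-4)=-2100, h_bb(0)=180, h_bb(1)=-150, h_bb(3)=630.
Saddle points occur where the two diagonal entries have opposite signs: (-3, -4), (-3, 1), (-1, 0), (-1, 3), (1, -4), (1, 1). Count: 6.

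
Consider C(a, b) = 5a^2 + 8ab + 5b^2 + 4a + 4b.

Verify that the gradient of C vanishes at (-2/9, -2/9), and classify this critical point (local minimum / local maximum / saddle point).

∇C = (10a + 8b + 4, 8a + 10b + 4); substituting (-2/9, -2/9) gives ∇C = (0, 0), so (-2/9, -2/9) is indeed a critical point.
The Hessian of C is constant: H = [[10, 8], [8, 10]].
det(H) = 10·10 − 8² = 36.
det(H) > 0 and tr(H) = 20 > 0, so H is positive definite and the point is a local minimum.

local minimum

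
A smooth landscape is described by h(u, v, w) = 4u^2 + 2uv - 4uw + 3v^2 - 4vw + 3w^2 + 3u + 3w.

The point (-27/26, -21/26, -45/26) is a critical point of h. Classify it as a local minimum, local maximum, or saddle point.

local minimum

The Hessian is constant: H = [[8, 2, -4], [2, 6, -4], [-4, -4, 6]].
Leading principal minors: Δ₁ = 8, Δ₂ = 44, Δ₃ = 104.
All leading minors are positive, so H is positive definite: a local minimum.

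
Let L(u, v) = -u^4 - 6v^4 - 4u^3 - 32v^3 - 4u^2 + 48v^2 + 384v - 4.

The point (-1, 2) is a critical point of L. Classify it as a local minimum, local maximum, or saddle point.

saddle point

The mixed partial ∂²L/∂u∂v is 0, so the Hessian at any point is diag(L_uu, L_vv) = diag(-4(3u^2 + 6u + 2), 24(-3v^2 - 8v + 4)).
At (-1, 2): H = diag(4, -576).
The eigenvalues have opposite signs, so H is indefinite: a saddle point.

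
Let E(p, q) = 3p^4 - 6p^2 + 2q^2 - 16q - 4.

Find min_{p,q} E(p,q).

E(p,q) separates as A(p) + B(q) − 4, so its minimum is min A + min B − 4.
A'(p) = 12p(p - 1)(p + 1) vanishes at p ∈ {-1, 0, 1}; B'(q) = 4q - 16 vanishes at q ∈ {4}.
Local minima of A (where A''>0): A(-1)=-3, A(1)=-3. Local minima of B: B(4)=-32.
So the global minimum of E is A(-1) + B(4) − 4 = -3 − 32 − 4 = -39, attained at (-1, 4).

-39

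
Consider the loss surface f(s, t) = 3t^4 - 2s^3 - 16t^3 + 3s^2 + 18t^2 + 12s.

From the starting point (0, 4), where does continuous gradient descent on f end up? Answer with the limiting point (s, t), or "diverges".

(-1, 3)

f is separable, so gradient descent decouples: s follows -∂f/∂s, t follows -∂f/∂t.
∂f/∂s = -6(s - 2)(s + 1); at s=0 this is 12, so s decreases.
∂f/∂t = 12t(t - 3)(t - 1); at t=4 this is 144, so t decreases.
s converges to its nearest critical value -1 (a local min of the s-part); t converges to 3. The iterate converges to (-1, 3).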